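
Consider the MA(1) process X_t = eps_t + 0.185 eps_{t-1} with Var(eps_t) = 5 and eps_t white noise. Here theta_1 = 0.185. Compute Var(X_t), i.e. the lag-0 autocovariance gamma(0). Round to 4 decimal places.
\gamma(0) = 5.1711

For an MA(q) process X_t = eps_t + sum_i theta_i eps_{t-i} with
Var(eps_t) = sigma^2, the variance is
  gamma(0) = sigma^2 * (1 + sum_i theta_i^2).
  sum_i theta_i^2 = (0.185)^2 = 0.034225.
  gamma(0) = 5 * (1 + 0.034225) = 5 * 1.034225 = 5.171125, which rounds to 5.1711.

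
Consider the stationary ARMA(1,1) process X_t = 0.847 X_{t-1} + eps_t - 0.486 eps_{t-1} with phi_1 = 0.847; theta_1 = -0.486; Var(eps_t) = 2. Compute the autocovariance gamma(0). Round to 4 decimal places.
\gamma(0) = 2.9223

Multiply the model equation by X_{t-k} and take expectations. With theta_0 = psi_0 = 1 and psi_j the MA(infinity) weights, this gives
  gamma(k) - sum_i phi_i gamma(k-i) = c_k,
  c_k = sigma^2 * sum_{j=k..q} theta_j psi_{j-k}   (c_k = 0 for k > q),
using gamma(-m) = gamma(m).
psi-weights needed (psi_j = theta_j + sum_i phi_i psi_{j-i}):
  psi_1 = theta_1 + phi_1 = -0.486 + (0.847) = 0.361
Right-hand sides:
  c_0 = sigma^2 (1 + theta_1 psi_1) = 2 * (1 + (-0.486)(0.361)) = 2 * 0.824554 = 1.649108
  c_1 = sigma^2 theta_1 = 2 * (-0.486) = -0.972
  c_2 = 0
Equations for k = 0 and k = 1 (AR order 1):
  gamma(0) = phi_1 gamma(1) + c_0
  gamma(1) = phi_1 gamma(0) + c_1
Substituting the second into the first: gamma(0) (1 - phi_1^2) = c_0 + phi_1 c_1, so
  gamma(0) = (c_0 + phi_1 c_1) / (1 - phi_1^2) = (1.649108 + (0.847)(-0.972)) / (1 - (0.847)^2) = 0.825824 / 0.282591 = 2.922329.
Therefore gamma(0) = 2.9223 (to 4 decimal places).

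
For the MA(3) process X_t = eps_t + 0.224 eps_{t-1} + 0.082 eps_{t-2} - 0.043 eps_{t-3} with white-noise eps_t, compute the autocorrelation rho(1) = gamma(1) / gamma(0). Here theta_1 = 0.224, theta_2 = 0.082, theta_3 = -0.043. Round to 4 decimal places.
\rho(1) = 0.2256

For an MA(q) process with theta_0 = 1, the autocovariance is
  gamma(k) = sigma^2 * sum_{i=0..q-k} theta_i * theta_{i+k},
and rho(k) = gamma(k) / gamma(0). Sigma^2 cancels.
  numerator   = (1)*(0.224) + (0.224)*(0.082) + (0.082)*(-0.043) = 0.238842.
  denominator = (1)^2 + (0.224)^2 + (0.082)^2 + (-0.043)^2 = 1.058749.
  rho(1) = 0.238842 / 1.058749 = 0.2256.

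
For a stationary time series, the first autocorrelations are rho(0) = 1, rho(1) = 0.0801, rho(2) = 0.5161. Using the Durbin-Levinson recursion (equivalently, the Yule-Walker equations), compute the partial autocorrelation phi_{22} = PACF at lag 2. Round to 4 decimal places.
\phi_{22} = 0.5130

The PACF at lag k is phi_{kk}, the last component of the solution
to the Yule-Walker system G_k phi = r_k where
  (G_k)_{ij} = rho(|i - j|), (r_k)_i = rho(i), i,j = 1..k.
Equivalently, Durbin-Levinson gives phi_{kk} iteratively:
  phi_{11} = rho(1)
  phi_{kk} = [rho(k) - sum_{j=1..k-1} phi_{k-1,j} rho(k-j)]
            / [1 - sum_{j=1..k-1} phi_{k-1,j} rho(j)],
  phi_{k,j} = phi_{k-1,j} - phi_{kk} phi_{k-1,k-j},  j = 1..k-1.
Step k = 1:
  phi_11 = rho(1) = 0.0801.
Step k = 2:
  phi_22 = [rho(2) - phi_11 rho(1)] / [1 - phi_11 rho(1)] = [0.5161 - (0.0801)(0.0801)] / [1 - (0.0801)(0.0801)]
         = 0.50968399 / 0.99358399 = 0.513.
Therefore phi_{22} = 0.5130.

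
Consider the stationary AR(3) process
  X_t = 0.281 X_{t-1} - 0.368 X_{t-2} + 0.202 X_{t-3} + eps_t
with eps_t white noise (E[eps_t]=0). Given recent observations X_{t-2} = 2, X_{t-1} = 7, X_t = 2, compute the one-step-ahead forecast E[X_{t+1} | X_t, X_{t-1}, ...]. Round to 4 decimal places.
E[X_{t+1} \mid \mathcal F_t] = -1.6100

For an AR(p) model X_t = c + sum_i phi_i X_{t-i} + eps_t, the
one-step-ahead conditional mean is
  E[X_{t+1} | X_t, ...] = c + sum_i phi_i X_{t+1-i}.
Substitute known values:
  E[X_{t+1} | ...] = (0.281) * (2) + (-0.368) * (7) + (0.202) * (2)
                   = -1.6100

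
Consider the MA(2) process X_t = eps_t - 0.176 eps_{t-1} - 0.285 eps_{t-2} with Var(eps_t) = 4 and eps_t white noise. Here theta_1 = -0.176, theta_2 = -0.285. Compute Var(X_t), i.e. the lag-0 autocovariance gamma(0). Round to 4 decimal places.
\gamma(0) = 4.4488

For an MA(q) process X_t = eps_t + sum_i theta_i eps_{t-i} with
Var(eps_t) = sigma^2, the variance is
  gamma(0) = sigma^2 * (1 + sum_i theta_i^2).
  sum_i theta_i^2 = (-0.176)^2 + (-0.285)^2 = 0.030976 + 0.081225 = 0.112201.
  gamma(0) = 4 * (1 + 0.112201) = 4 * 1.112201 = 4.448804, which rounds to 4.4488.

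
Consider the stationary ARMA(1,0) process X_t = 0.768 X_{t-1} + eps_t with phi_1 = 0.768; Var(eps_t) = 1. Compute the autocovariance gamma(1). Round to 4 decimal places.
\gamma(1) = 1.8724

Multiply the model equation by X_{t-k} and take expectations. With theta_0 = psi_0 = 1 and psi_j the MA(infinity) weights, this gives
  gamma(k) - sum_i phi_i gamma(k-i) = c_k,
  c_k = sigma^2 * sum_{j=k..q} theta_j psi_{j-k}   (c_k = 0 for k > q),
using gamma(-m) = gamma(m).
Pure AR (q = 0): c_0 = sigma^2 = 1, c_k = 0 for k >= 1.
Equations for k = 0 and k = 1 (AR order 1):
  gamma(0) = phi_1 gamma(1) + c_0
  gamma(1) = phi_1 gamma(0) + c_1
Substituting the second into the first: gamma(0) (1 - phi_1^2) = c_0 + phi_1 c_1, so
  gamma(0) = c_0 / (1 - phi_1^2) = 1 / (1 - (0.768)^2) = 1 / 0.410176 = 2.437978.
  gamma(1) = phi_1 gamma(0) = (0.768)(2.437978) = 1.872367.
Therefore gamma(1) = 1.8724 (to 4 decimal places).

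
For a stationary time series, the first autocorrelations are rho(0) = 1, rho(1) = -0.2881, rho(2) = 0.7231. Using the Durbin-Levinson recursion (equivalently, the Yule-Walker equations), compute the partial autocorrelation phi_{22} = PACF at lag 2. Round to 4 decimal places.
\phi_{22} = 0.6980

The PACF at lag k is phi_{kk}, the last component of the solution
to the Yule-Walker system G_k phi = r_k where
  (G_k)_{ij} = rho(|i - j|), (r_k)_i = rho(i), i,j = 1..k.
Equivalently, Durbin-Levinson gives phi_{kk} iteratively:
  phi_{11} = rho(1)
  phi_{kk} = [rho(k) - sum_{j=1..k-1} phi_{k-1,j} rho(k-j)]
            / [1 - sum_{j=1..k-1} phi_{k-1,j} rho(j)],
  phi_{k,j} = phi_{k-1,j} - phi_{kk} phi_{k-1,k-j},  j = 1..k-1.
Step k = 1:
  phi_11 = rho(1) = -0.2881.
Step k = 2:
  phi_22 = [rho(2) - phi_11 rho(1)] / [1 - phi_11 rho(1)] = [0.7231 - (-0.2881)(-0.2881)] / [1 - (-0.2881)(-0.2881)]
         = 0.64009839 / 0.91699839 = 0.698.
Therefore phi_{22} = 0.6980.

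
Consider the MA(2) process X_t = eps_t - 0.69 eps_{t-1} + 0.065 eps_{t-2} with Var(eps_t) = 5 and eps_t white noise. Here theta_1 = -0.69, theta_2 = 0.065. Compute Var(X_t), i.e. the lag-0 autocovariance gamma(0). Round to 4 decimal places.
\gamma(0) = 7.4016

For an MA(q) process X_t = eps_t + sum_i theta_i eps_{t-i} with
Var(eps_t) = sigma^2, the variance is
  gamma(0) = sigma^2 * (1 + sum_i theta_i^2).
  sum_i theta_i^2 = (-0.69)^2 + (0.065)^2 = 0.4761 + 0.004225 = 0.480325.
  gamma(0) = 5 * (1 + 0.480325) = 5 * 1.480325 = 7.401625, which rounds to 7.4016.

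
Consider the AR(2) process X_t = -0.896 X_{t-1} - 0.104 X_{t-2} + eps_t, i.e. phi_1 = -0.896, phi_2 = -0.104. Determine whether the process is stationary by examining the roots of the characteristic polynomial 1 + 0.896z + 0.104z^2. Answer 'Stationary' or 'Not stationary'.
\text{Stationary}

The AR(p) characteristic polynomial is P(z) = 1 + 0.896z + 0.104z^2.
Stationarity requires all roots to lie outside the unit circle, i.e. |z| > 1 for every root.
Set 1 + (0.896) z + (0.104) z^2 = 0, i.e. a z^2 + b z + c = 0 with a = 0.104, b = 0.896, c = 1.
Discriminant D = b^2 - 4ac = (0.896)^2 - 4*(0.104)*1 = 0.802816 - (0.416) = 0.386816.
D >= 0, so the roots are real: z = (-b +/- sqrt(D)) / (2a) = (-0.896 +/- 0.621945) / (0.208).
  z_1 = (-0.896 + 0.621945) / (0.208) = -1.3176,   |z_1| = 1.3176.
  z_2 = (-0.896 - 0.621945) / (0.208) = -7.2978,   |z_2| = 7.2978.
Moduli of all roots: 1.3176, 7.2978.
All moduli strictly greater than 1? Yes.
Verdict: Stationary.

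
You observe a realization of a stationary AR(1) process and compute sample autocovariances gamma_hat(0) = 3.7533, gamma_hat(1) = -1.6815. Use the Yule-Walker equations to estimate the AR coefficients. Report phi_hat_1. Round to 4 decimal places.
\hat\phi_{1} = -0.4480

The Yule-Walker equations for an AR(p) process read, in matrix form,
  Gamma_p phi = r_p,   with   (Gamma_p)_{ij} = gamma(|i - j|),
                       (r_p)_i = gamma(i),   i,j = 1..p.
Substitute the sample gammas (Toeplitz matrix and right-hand side of size 1):
  Gamma_p = [[3.7533]]
  r_p     = [-1.6815]
With p = 1 this is the single equation gamma(0) phi_1 = gamma(1):
  phi_hat_1 = gamma(1) / gamma(0) = -1.6815 / 3.7533 = -0.4480.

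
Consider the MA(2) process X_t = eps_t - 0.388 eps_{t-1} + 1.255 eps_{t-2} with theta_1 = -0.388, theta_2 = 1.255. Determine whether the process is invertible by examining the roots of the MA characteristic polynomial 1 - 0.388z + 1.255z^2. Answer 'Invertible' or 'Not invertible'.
\text{Not invertible}

The MA(q) characteristic polynomial is P(z) = 1 - 0.388z + 1.255z^2.
Invertibility requires all roots to lie outside the unit circle, i.e. |z| > 1 for every root.
Set 1 + (-0.388) z + (1.255) z^2 = 0, i.e. a z^2 + b z + c = 0 with a = 1.255, b = -0.388, c = 1.
Discriminant D = b^2 - 4ac = (-0.388)^2 - 4*(1.255)*1 = 0.150544 - (5.02) = -4.869456.
D < 0, so the roots are the complex-conjugate pair z = (-b +/- i sqrt(-D)) / (2a) = 0.1546 +/- 0.8792i.
For a conjugate pair |z|^2 = z * conj(z) = (product of roots) = c/a = 1/(1.255) = 0.796813, so |z| = sqrt(0.796813) = 0.8926 for both roots.
Moduli of all roots: 0.8926, 0.8926.
All moduli strictly greater than 1? No.
Verdict: Not invertible.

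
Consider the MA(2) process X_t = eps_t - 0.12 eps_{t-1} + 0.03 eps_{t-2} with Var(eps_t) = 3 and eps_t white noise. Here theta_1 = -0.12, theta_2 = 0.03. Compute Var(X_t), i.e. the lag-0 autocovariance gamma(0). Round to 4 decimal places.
\gamma(0) = 3.0459

For an MA(q) process X_t = eps_t + sum_i theta_i eps_{t-i} with
Var(eps_t) = sigma^2, the variance is
  gamma(0) = sigma^2 * (1 + sum_i theta_i^2).
  sum_i theta_i^2 = (-0.12)^2 + (0.03)^2 = 0.0144 + 0.0009 = 0.0153.
  gamma(0) = 3 * (1 + 0.0153) = 3 * 1.0153 = 3.0459.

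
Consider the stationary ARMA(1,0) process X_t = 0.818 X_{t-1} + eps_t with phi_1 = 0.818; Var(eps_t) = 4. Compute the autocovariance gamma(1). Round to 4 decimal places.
\gamma(1) = 9.8889

Multiply the model equation by X_{t-k} and take expectations. With theta_0 = psi_0 = 1 and psi_j the MA(infinity) weights, this gives
  gamma(k) - sum_i phi_i gamma(k-i) = c_k,
  c_k = sigma^2 * sum_{j=k..q} theta_j psi_{j-k}   (c_k = 0 for k > q),
using gamma(-m) = gamma(m).
Pure AR (q = 0): c_0 = sigma^2 = 4, c_k = 0 for k >= 1.
Equations for k = 0 and k = 1 (AR order 1):
  gamma(0) = phi_1 gamma(1) + c_0
  gamma(1) = phi_1 gamma(0) + c_1
Substituting the second into the first: gamma(0) (1 - phi_1^2) = c_0 + phi_1 c_1, so
  gamma(0) = c_0 / (1 - phi_1^2) = 4 / (1 - (0.818)^2) = 4 / 0.330876 = 12.089121.
  gamma(1) = phi_1 gamma(0) = (0.818)(12.089121) = 9.888901.
Therefore gamma(1) = 9.8889 (to 4 decimal places).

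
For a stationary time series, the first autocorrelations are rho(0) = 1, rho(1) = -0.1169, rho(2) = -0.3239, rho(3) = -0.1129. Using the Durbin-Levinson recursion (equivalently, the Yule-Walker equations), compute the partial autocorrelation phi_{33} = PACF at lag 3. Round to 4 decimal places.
\phi_{33} = -0.2340

The PACF at lag k is phi_{kk}, the last component of the solution
to the Yule-Walker system G_k phi = r_k where
  (G_k)_{ij} = rho(|i - j|), (r_k)_i = rho(i), i,j = 1..k.
Equivalently, Durbin-Levinson gives phi_{kk} iteratively:
  phi_{11} = rho(1)
  phi_{kk} = [rho(k) - sum_{j=1..k-1} phi_{k-1,j} rho(k-j)]
            / [1 - sum_{j=1..k-1} phi_{k-1,j} rho(j)],
  phi_{k,j} = phi_{k-1,j} - phi_{kk} phi_{k-1,k-j},  j = 1..k-1.
Step k = 1:
  phi_11 = rho(1) = -0.1169.
Step k = 2:
  phi_22 = [rho(2) - phi_11 rho(1)] / [1 - phi_11 rho(1)] = [-0.3239 - (-0.1169)(-0.1169)] / [1 - (-0.1169)(-0.1169)]
         = -0.33756561 / 0.98633439 = -0.342243.
  Update: phi_21 = phi_11 - phi_22 phi_11 = -0.1169 - (-0.342243)(-0.1169) = -0.156908.
Step k = 3:
  phi_33 = [rho(3) - phi_21 rho(2) - phi_22 rho(1)] / [1 - phi_21 rho(1) - phi_22 rho(2)]
    numerator   = -0.1129 - (-0.156908)(-0.3239) - (-0.342243)(-0.1169) = -0.20373071
    denominator = 1 - (-0.156908)(-0.1169) - (-0.342243)(-0.3239) = 0.87080507
  phi_33 = -0.20373071 / 0.87080507 = -0.234.
Therefore phi_{33} = -0.2340.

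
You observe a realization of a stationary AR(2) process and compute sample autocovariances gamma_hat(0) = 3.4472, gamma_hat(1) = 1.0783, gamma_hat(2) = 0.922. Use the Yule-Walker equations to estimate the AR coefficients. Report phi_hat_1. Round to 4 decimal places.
\hat\phi_{1} = 0.2540

The Yule-Walker equations for an AR(p) process read, in matrix form,
  Gamma_p phi = r_p,   with   (Gamma_p)_{ij} = gamma(|i - j|),
                       (r_p)_i = gamma(i),   i,j = 1..p.
Substitute the sample gammas (Toeplitz matrix and right-hand side of size 2):
  Gamma_p = [[3.4472, 1.0783], [1.0783, 3.4472]]
  r_p     = [1.0783, 0.922]
Written out:
  3.4472 phi_1 + 1.0783 phi_2 = 1.0783
  1.0783 phi_1 + 3.4472 phi_2 = 0.922
Solve by Cramer's rule:
  det = gamma(0)^2 - gamma(1)^2 = (3.4472)^2 - (1.0783)^2 = 11.88318784 - 1.16273089 = 10.72045695
  phi_hat_1 = [gamma(1) gamma(0) - gamma(1) gamma(2)] / det = [(1.0783)(3.4472) - (1.0783)(0.922)] / 10.72045695 = 2.72292316 / 10.72045695 = 0.254
  phi_hat_2 = [gamma(0) gamma(2) - gamma(1)^2] / det = [(3.4472)(0.922) - (1.0783)^2] / 10.72045695 = 2.01558751 / 10.72045695 = 0.188
So phi_hat = [0.2540, 0.1880].
Therefore phi_hat_1 = 0.2540.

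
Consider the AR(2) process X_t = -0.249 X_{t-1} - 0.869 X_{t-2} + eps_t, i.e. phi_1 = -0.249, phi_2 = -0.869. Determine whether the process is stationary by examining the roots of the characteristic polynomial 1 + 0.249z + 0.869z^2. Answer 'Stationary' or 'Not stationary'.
\text{Stationary}

The AR(p) characteristic polynomial is P(z) = 1 + 0.249z + 0.869z^2.
Stationarity requires all roots to lie outside the unit circle, i.e. |z| > 1 for every root.
Set 1 + (0.249) z + (0.869) z^2 = 0, i.e. a z^2 + b z + c = 0 with a = 0.869, b = 0.249, c = 1.
Discriminant D = b^2 - 4ac = (0.249)^2 - 4*(0.869)*1 = 0.062001 - (3.476) = -3.413999.
D < 0, so the roots are the complex-conjugate pair z = (-b +/- i sqrt(-D)) / (2a) = -0.1433 +/- 1.0631i.
For a conjugate pair |z|^2 = z * conj(z) = (product of roots) = c/a = 1/(0.869) = 1.150748, so |z| = sqrt(1.150748) = 1.0727 for both roots.
Moduli of all roots: 1.0727, 1.0727.
All moduli strictly greater than 1? Yes.
Verdict: Stationary.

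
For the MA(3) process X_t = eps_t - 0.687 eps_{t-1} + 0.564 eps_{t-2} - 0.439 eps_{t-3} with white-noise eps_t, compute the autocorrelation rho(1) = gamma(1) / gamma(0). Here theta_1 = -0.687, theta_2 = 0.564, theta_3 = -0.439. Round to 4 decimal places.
\rho(1) = -0.6668

For an MA(q) process with theta_0 = 1, the autocovariance is
  gamma(k) = sigma^2 * sum_{i=0..q-k} theta_i * theta_{i+k},
and rho(k) = gamma(k) / gamma(0). Sigma^2 cancels.
  numerator   = (1)*(-0.687) + (-0.687)*(0.564) + (0.564)*(-0.439) = -1.322064.
  denominator = (1)^2 + (-0.687)^2 + (0.564)^2 + (-0.439)^2 = 1.982786.
  rho(1) = -1.322064 / 1.982786 = -0.6668.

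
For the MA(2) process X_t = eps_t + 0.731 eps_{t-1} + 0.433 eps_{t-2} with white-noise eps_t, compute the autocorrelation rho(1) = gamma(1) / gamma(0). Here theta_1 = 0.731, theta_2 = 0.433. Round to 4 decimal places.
\rho(1) = 0.6084

For an MA(q) process with theta_0 = 1, the autocovariance is
  gamma(k) = sigma^2 * sum_{i=0..q-k} theta_i * theta_{i+k},
and rho(k) = gamma(k) / gamma(0). Sigma^2 cancels.
  numerator   = (1)*(0.731) + (0.731)*(0.433) = 1.047523.
  denominator = (1)^2 + (0.731)^2 + (0.433)^2 = 1.72185.
  rho(1) = 1.047523 / 1.72185 = 0.6084.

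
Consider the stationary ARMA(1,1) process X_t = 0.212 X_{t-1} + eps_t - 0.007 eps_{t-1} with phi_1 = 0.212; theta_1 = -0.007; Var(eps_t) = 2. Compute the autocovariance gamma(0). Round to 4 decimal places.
\gamma(0) = 2.0880

Multiply the model equation by X_{t-k} and take expectations. With theta_0 = psi_0 = 1 and psi_j the MA(infinity) weights, this gives
  gamma(k) - sum_i phi_i gamma(k-i) = c_k,
  c_k = sigma^2 * sum_{j=k..q} theta_j psi_{j-k}   (c_k = 0 for k > q),
using gamma(-m) = gamma(m).
psi-weights needed (psi_j = theta_j + sum_i phi_i psi_{j-i}):
  psi_1 = theta_1 + phi_1 = -0.007 + (0.212) = 0.205
Right-hand sides:
  c_0 = sigma^2 (1 + theta_1 psi_1) = 2 * (1 + (-0.007)(0.205)) = 2 * 0.998565 = 1.99713
  c_1 = sigma^2 theta_1 = 2 * (-0.007) = -0.014
  c_2 = 0
Equations for k = 0 and k = 1 (AR order 1):
  gamma(0) = phi_1 gamma(1) + c_0
  gamma(1) = phi_1 gamma(0) + c_1
Substituting the second into the first: gamma(0) (1 - phi_1^2) = c_0 + phi_1 c_1, so
  gamma(0) = (c_0 + phi_1 c_1) / (1 - phi_1^2) = (1.99713 + (0.212)(-0.014)) / (1 - (0.212)^2) = 1.994162 / 0.955056 = 2.088005.
Therefore gamma(0) = 2.0880 (to 4 decimal places).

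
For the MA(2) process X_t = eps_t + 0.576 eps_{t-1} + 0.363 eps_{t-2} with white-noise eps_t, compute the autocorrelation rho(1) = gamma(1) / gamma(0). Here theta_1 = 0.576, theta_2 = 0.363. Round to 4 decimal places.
\rho(1) = 0.5364

For an MA(q) process with theta_0 = 1, the autocovariance is
  gamma(k) = sigma^2 * sum_{i=0..q-k} theta_i * theta_{i+k},
and rho(k) = gamma(k) / gamma(0). Sigma^2 cancels.
  numerator   = (1)*(0.576) + (0.576)*(0.363) = 0.785088.
  denominator = (1)^2 + (0.576)^2 + (0.363)^2 = 1.463545.
  rho(1) = 0.785088 / 1.463545 = 0.5364.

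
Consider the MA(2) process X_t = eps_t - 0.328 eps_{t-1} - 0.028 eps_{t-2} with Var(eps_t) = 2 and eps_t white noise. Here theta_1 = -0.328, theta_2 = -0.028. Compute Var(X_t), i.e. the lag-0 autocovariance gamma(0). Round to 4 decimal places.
\gamma(0) = 2.2167

For an MA(q) process X_t = eps_t + sum_i theta_i eps_{t-i} with
Var(eps_t) = sigma^2, the variance is
  gamma(0) = sigma^2 * (1 + sum_i theta_i^2).
  sum_i theta_i^2 = (-0.328)^2 + (-0.028)^2 = 0.107584 + 0.000784 = 0.108368.
  gamma(0) = 2 * (1 + 0.108368) = 2 * 1.108368 = 2.216736, which rounds to 2.2167.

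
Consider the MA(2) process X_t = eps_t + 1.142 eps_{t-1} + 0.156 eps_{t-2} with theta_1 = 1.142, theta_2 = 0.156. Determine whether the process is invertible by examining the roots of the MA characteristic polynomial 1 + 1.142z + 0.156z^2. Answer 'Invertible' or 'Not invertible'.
\text{Invertible}

The MA(q) characteristic polynomial is P(z) = 1 + 1.142z + 0.156z^2.
Invertibility requires all roots to lie outside the unit circle, i.e. |z| > 1 for every root.
Set 1 + (1.142) z + (0.156) z^2 = 0, i.e. a z^2 + b z + c = 0 with a = 0.156, b = 1.142, c = 1.
Discriminant D = b^2 - 4ac = (1.142)^2 - 4*(0.156)*1 = 1.304164 - (0.624) = 0.680164.
D >= 0, so the roots are real: z = (-b +/- sqrt(D)) / (2a) = (-1.142 +/- 0.824721) / (0.312).
  z_1 = (-1.142 + 0.824721) / (0.312) = -1.0169,   |z_1| = 1.0169.
  z_2 = (-1.142 - 0.824721) / (0.312) = -6.3036,   |z_2| = 6.3036.
Moduli of all roots: 1.0169, 6.3036.
All moduli strictly greater than 1? Yes.
Verdict: Invertible.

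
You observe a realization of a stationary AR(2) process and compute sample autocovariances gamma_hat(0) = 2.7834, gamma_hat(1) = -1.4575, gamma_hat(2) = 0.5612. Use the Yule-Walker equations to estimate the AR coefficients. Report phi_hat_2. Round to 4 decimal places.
\hat\phi_{2} = -0.1000

The Yule-Walker equations for an AR(p) process read, in matrix form,
  Gamma_p phi = r_p,   with   (Gamma_p)_{ij} = gamma(|i - j|),
                       (r_p)_i = gamma(i),   i,j = 1..p.
Substitute the sample gammas (Toeplitz matrix and right-hand side of size 2):
  Gamma_p = [[2.7834, -1.4575], [-1.4575, 2.7834]]
  r_p     = [-1.4575, 0.5612]
Written out:
  2.7834 phi_1 - 1.4575 phi_2 = -1.4575
  -1.4575 phi_1 + 2.7834 phi_2 = 0.5612
Solve by Cramer's rule:
  det = gamma(0)^2 - gamma(1)^2 = (2.7834)^2 - (-1.4575)^2 = 7.74731556 - 2.12430625 = 5.62300931
  phi_hat_1 = [gamma(1) gamma(0) - gamma(1) gamma(2)] / det = [(-1.4575)(2.7834) - (-1.4575)(0.5612)] / 5.62300931 = -3.2388565 / 5.62300931 = -0.576
  phi_hat_2 = [gamma(0) gamma(2) - gamma(1)^2] / det = [(2.7834)(0.5612) - (-1.4575)^2] / 5.62300931 = -0.56226217 / 5.62300931 = -0.1
So phi_hat = [-0.5760, -0.1000].
Therefore phi_hat_2 = -0.1000.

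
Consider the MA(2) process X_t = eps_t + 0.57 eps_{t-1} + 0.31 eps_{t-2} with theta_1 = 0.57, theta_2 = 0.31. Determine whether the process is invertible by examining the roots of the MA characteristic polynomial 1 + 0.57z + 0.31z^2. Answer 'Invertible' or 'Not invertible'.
\text{Invertible}

The MA(q) characteristic polynomial is P(z) = 1 + 0.57z + 0.31z^2.
Invertibility requires all roots to lie outside the unit circle, i.e. |z| > 1 for every root.
Set 1 + (0.57) z + (0.31) z^2 = 0, i.e. a z^2 + b z + c = 0 with a = 0.31, b = 0.57, c = 1.
Discriminant D = b^2 - 4ac = (0.57)^2 - 4*(0.31)*1 = 0.3249 - (1.24) = -0.9151.
D < 0, so the roots are the complex-conjugate pair z = (-b +/- i sqrt(-D)) / (2a) = -0.9194 +/- 1.5429i.
For a conjugate pair |z|^2 = z * conj(z) = (product of roots) = c/a = 1/(0.31) = 3.225806, so |z| = sqrt(3.225806) = 1.7961 for both roots.
Moduli of all roots: 1.7961, 1.7961.
All moduli strictly greater than 1? Yes.
Verdict: Invertible.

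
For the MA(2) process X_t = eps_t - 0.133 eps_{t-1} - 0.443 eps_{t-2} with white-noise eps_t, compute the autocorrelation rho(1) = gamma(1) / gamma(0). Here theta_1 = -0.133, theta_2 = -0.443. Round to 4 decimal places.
\rho(1) = -0.0610

For an MA(q) process with theta_0 = 1, the autocovariance is
  gamma(k) = sigma^2 * sum_{i=0..q-k} theta_i * theta_{i+k},
and rho(k) = gamma(k) / gamma(0). Sigma^2 cancels.
  numerator   = (1)*(-0.133) + (-0.133)*(-0.443) = -0.074081.
  denominator = (1)^2 + (-0.133)^2 + (-0.443)^2 = 1.213938.
  rho(1) = -0.074081 / 1.213938 = -0.0610.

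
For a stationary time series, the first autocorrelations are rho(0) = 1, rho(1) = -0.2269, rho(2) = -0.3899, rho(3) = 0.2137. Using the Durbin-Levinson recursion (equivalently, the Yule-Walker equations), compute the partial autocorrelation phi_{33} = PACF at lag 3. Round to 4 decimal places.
\phi_{33} = -0.0290

The PACF at lag k is phi_{kk}, the last component of the solution
to the Yule-Walker system G_k phi = r_k where
  (G_k)_{ij} = rho(|i - j|), (r_k)_i = rho(i), i,j = 1..k.
Equivalently, Durbin-Levinson gives phi_{kk} iteratively:
  phi_{11} = rho(1)
  phi_{kk} = [rho(k) - sum_{j=1..k-1} phi_{k-1,j} rho(k-j)]
            / [1 - sum_{j=1..k-1} phi_{k-1,j} rho(j)],
  phi_{k,j} = phi_{k-1,j} - phi_{kk} phi_{k-1,k-j},  j = 1..k-1.
Step k = 1:
  phi_11 = rho(1) = -0.2269.
Step k = 2:
  phi_22 = [rho(2) - phi_11 rho(1)] / [1 - phi_11 rho(1)] = [-0.3899 - (-0.2269)(-0.2269)] / [1 - (-0.2269)(-0.2269)]
         = -0.44138361 / 0.94851639 = -0.465341.
  Update: phi_21 = phi_11 - phi_22 phi_11 = -0.2269 - (-0.465341)(-0.2269) = -0.332486.
Step k = 3:
  phi_33 = [rho(3) - phi_21 rho(2) - phi_22 rho(1)] / [1 - phi_21 rho(1) - phi_22 rho(2)]
    numerator   = 0.2137 - (-0.332486)(-0.3899) - (-0.465341)(-0.2269) = -0.02152213
    denominator = 1 - (-0.332486)(-0.2269) - (-0.465341)(-0.3899) = 0.74312248
  phi_33 = -0.02152213 / 0.74312248 = -0.029.
Therefore phi_{33} = -0.0290.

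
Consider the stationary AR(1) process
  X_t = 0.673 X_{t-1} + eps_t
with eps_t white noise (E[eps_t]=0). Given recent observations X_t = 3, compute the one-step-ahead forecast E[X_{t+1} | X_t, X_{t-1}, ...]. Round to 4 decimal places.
E[X_{t+1} \mid \mathcal F_t] = 2.0190

For an AR(p) model X_t = c + sum_i phi_i X_{t-i} + eps_t, the
one-step-ahead conditional mean is
  E[X_{t+1} | X_t, ...] = c + sum_i phi_i X_{t+1-i}.
Substitute known values:
  E[X_{t+1} | ...] = (0.673) * (3)
                   = 2.0190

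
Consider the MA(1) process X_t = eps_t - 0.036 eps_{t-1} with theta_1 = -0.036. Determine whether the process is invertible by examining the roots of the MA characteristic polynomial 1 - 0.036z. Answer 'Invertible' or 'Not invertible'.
\text{Invertible}

The MA(q) characteristic polynomial is P(z) = 1 - 0.036z.
Invertibility requires all roots to lie outside the unit circle, i.e. |z| > 1 for every root.
This is linear in z: 1 + (-0.036) z = 0  =>  z = -1/(-0.036) = 27.777778,  |z| = 27.777778.
Moduli of all roots: 27.7778.
All moduli strictly greater than 1? Yes.
Verdict: Invertible.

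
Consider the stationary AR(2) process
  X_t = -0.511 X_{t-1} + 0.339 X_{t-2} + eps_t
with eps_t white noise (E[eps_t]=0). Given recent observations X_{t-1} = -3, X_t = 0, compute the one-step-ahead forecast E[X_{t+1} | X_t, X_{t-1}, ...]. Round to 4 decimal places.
E[X_{t+1} \mid \mathcal F_t] = -1.0170

For an AR(p) model X_t = c + sum_i phi_i X_{t-i} + eps_t, the
one-step-ahead conditional mean is
  E[X_{t+1} | X_t, ...] = c + sum_i phi_i X_{t+1-i}.
Substitute known values:
  E[X_{t+1} | ...] = (-0.511) * (0) + (0.339) * (-3)
                   = -1.0170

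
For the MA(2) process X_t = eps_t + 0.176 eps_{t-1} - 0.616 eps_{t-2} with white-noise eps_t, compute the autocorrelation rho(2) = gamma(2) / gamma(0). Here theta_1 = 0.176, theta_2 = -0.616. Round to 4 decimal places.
\rho(2) = -0.4367

For an MA(q) process with theta_0 = 1, the autocovariance is
  gamma(k) = sigma^2 * sum_{i=0..q-k} theta_i * theta_{i+k},
and rho(k) = gamma(k) / gamma(0). Sigma^2 cancels.
  numerator   = (1)*(-0.616) = -0.616.
  denominator = (1)^2 + (0.176)^2 + (-0.616)^2 = 1.410432.
  rho(2) = -0.616 / 1.410432 = -0.4367.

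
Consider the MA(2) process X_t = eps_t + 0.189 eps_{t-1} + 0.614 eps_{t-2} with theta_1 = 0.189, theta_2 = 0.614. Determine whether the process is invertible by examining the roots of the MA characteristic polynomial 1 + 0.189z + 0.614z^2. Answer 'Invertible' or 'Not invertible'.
\text{Invertible}

The MA(q) characteristic polynomial is P(z) = 1 + 0.189z + 0.614z^2.
Invertibility requires all roots to lie outside the unit circle, i.e. |z| > 1 for every root.
Set 1 + (0.189) z + (0.614) z^2 = 0, i.e. a z^2 + b z + c = 0 with a = 0.614, b = 0.189, c = 1.
Discriminant D = b^2 - 4ac = (0.189)^2 - 4*(0.614)*1 = 0.035721 - (2.456) = -2.420279.
D < 0, so the roots are the complex-conjugate pair z = (-b +/- i sqrt(-D)) / (2a) = -0.1539 +/- 1.2669i.
For a conjugate pair |z|^2 = z * conj(z) = (product of roots) = c/a = 1/(0.614) = 1.628664, so |z| = sqrt(1.628664) = 1.2762 for both roots.
Moduli of all roots: 1.2762, 1.2762.
All moduli strictly greater than 1? Yes.
Verdict: Invertible.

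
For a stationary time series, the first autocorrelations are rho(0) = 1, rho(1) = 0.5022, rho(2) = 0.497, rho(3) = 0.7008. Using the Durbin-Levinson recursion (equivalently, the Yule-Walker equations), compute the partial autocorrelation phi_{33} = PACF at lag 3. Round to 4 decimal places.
\phi_{33} = 0.5519

The PACF at lag k is phi_{kk}, the last component of the solution
to the Yule-Walker system G_k phi = r_k where
  (G_k)_{ij} = rho(|i - j|), (r_k)_i = rho(i), i,j = 1..k.
Equivalently, Durbin-Levinson gives phi_{kk} iteratively:
  phi_{11} = rho(1)
  phi_{kk} = [rho(k) - sum_{j=1..k-1} phi_{k-1,j} rho(k-j)]
            / [1 - sum_{j=1..k-1} phi_{k-1,j} rho(j)],
  phi_{k,j} = phi_{k-1,j} - phi_{kk} phi_{k-1,k-j},  j = 1..k-1.
Step k = 1:
  phi_11 = rho(1) = 0.5022.
Step k = 2:
  phi_22 = [rho(2) - phi_11 rho(1)] / [1 - phi_11 rho(1)] = [0.497 - (0.5022)(0.5022)] / [1 - (0.5022)(0.5022)]
         = 0.24479516 / 0.74779516 = 0.327356.
  Update: phi_21 = phi_11 - phi_22 phi_11 = 0.5022 - (0.327356)(0.5022) = 0.337802.
Step k = 3:
  phi_33 = [rho(3) - phi_21 rho(2) - phi_22 rho(1)] / [1 - phi_21 rho(1) - phi_22 rho(2)]
    numerator   = 0.7008 - (0.337802)(0.497) - (0.327356)(0.5022) = 0.36851434
    denominator = 1 - (0.337802)(0.5022) - (0.327356)(0.497) = 0.66766002
  phi_33 = 0.36851434 / 0.66766002 = 0.5519.
Therefore phi_{33} = 0.5519.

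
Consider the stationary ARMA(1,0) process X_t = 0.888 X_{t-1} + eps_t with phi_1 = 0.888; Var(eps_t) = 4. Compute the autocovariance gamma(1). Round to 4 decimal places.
\gamma(1) = 16.7978

Multiply the model equation by X_{t-k} and take expectations. With theta_0 = psi_0 = 1 and psi_j the MA(infinity) weights, this gives
  gamma(k) - sum_i phi_i gamma(k-i) = c_k,
  c_k = sigma^2 * sum_{j=k..q} theta_j psi_{j-k}   (c_k = 0 for k > q),
using gamma(-m) = gamma(m).
Pure AR (q = 0): c_0 = sigma^2 = 4, c_k = 0 for k >= 1.
Equations for k = 0 and k = 1 (AR order 1):
  gamma(0) = phi_1 gamma(1) + c_0
  gamma(1) = phi_1 gamma(0) + c_1
Substituting the second into the first: gamma(0) (1 - phi_1^2) = c_0 + phi_1 c_1, so
  gamma(0) = c_0 / (1 - phi_1^2) = 4 / (1 - (0.888)^2) = 4 / 0.211456 = 18.916465.
  gamma(1) = phi_1 gamma(0) = (0.888)(18.916465) = 16.797821.
Therefore gamma(1) = 16.7978 (to 4 decimal places).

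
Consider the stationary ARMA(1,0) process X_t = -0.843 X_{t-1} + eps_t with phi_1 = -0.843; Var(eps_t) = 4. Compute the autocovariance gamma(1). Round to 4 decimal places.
\gamma(1) = -11.6537

Multiply the model equation by X_{t-k} and take expectations. With theta_0 = psi_0 = 1 and psi_j the MA(infinity) weights, this gives
  gamma(k) - sum_i phi_i gamma(k-i) = c_k,
  c_k = sigma^2 * sum_{j=k..q} theta_j psi_{j-k}   (c_k = 0 for k > q),
using gamma(-m) = gamma(m).
Pure AR (q = 0): c_0 = sigma^2 = 4, c_k = 0 for k >= 1.
Equations for k = 0 and k = 1 (AR order 1):
  gamma(0) = phi_1 gamma(1) + c_0
  gamma(1) = phi_1 gamma(0) + c_1
Substituting the second into the first: gamma(0) (1 - phi_1^2) = c_0 + phi_1 c_1, so
  gamma(0) = c_0 / (1 - phi_1^2) = 4 / (1 - (-0.843)^2) = 4 / 0.289351 = 13.824041.
  gamma(1) = phi_1 gamma(0) = (-0.843)(13.824041) = -11.653666.
Therefore gamma(1) = -11.6537 (to 4 decimal places).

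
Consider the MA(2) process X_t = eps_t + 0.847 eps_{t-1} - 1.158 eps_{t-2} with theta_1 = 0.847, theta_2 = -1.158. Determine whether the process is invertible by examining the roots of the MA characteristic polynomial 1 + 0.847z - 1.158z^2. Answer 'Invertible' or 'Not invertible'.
\text{Not invertible}

The MA(q) characteristic polynomial is P(z) = 1 + 0.847z - 1.158z^2.
Invertibility requires all roots to lie outside the unit circle, i.e. |z| > 1 for every root.
Set 1 + (0.847) z + (-1.158) z^2 = 0, i.e. a z^2 + b z + c = 0 with a = -1.158, b = 0.847, c = 1.
Discriminant D = b^2 - 4ac = (0.847)^2 - 4*(-1.158)*1 = 0.717409 - (-4.632) = 5.349409.
D >= 0, so the roots are real: z = (-b +/- sqrt(D)) / (2a) = (-0.847 +/- 2.312879) / (-2.316).
  z_1 = (-0.847 + 2.312879) / (-2.316) = -0.6329,   |z_1| = 0.6329.
  z_2 = (-0.847 - 2.312879) / (-2.316) = 1.3644,   |z_2| = 1.3644.
Moduli of all roots: 0.6329, 1.3644.
All moduli strictly greater than 1? No.
Verdict: Not invertible.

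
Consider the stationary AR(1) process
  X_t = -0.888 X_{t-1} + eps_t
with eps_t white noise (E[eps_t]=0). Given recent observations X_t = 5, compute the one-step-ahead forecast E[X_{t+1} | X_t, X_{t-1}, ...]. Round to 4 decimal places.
E[X_{t+1} \mid \mathcal F_t] = -4.4400

For an AR(p) model X_t = c + sum_i phi_i X_{t-i} + eps_t, the
one-step-ahead conditional mean is
  E[X_{t+1} | X_t, ...] = c + sum_i phi_i X_{t+1-i}.
Substitute known values:
  E[X_{t+1} | ...] = (-0.888) * (5)
                   = -4.4400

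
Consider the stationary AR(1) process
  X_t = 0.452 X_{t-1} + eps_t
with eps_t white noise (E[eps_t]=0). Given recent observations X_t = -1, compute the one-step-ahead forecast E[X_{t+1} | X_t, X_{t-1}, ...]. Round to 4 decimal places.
E[X_{t+1} \mid \mathcal F_t] = -0.4520

For an AR(p) model X_t = c + sum_i phi_i X_{t-i} + eps_t, the
one-step-ahead conditional mean is
  E[X_{t+1} | X_t, ...] = c + sum_i phi_i X_{t+1-i}.
Substitute known values:
  E[X_{t+1} | ...] = (0.452) * (-1)
                   = -0.4520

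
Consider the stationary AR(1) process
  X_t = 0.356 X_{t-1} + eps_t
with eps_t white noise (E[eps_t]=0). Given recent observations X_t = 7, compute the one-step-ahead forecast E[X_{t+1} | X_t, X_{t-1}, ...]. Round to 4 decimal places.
E[X_{t+1} \mid \mathcal F_t] = 2.4920

For an AR(p) model X_t = c + sum_i phi_i X_{t-i} + eps_t, the
one-step-ahead conditional mean is
  E[X_{t+1} | X_t, ...] = c + sum_i phi_i X_{t+1-i}.
Substitute known values:
  E[X_{t+1} | ...] = (0.356) * (7)
                   = 2.4920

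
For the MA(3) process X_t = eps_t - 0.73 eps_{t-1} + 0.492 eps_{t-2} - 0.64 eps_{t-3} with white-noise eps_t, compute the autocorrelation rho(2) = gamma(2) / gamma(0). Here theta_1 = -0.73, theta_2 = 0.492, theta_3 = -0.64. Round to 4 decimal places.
\rho(2) = 0.4391

For an MA(q) process with theta_0 = 1, the autocovariance is
  gamma(k) = sigma^2 * sum_{i=0..q-k} theta_i * theta_{i+k},
and rho(k) = gamma(k) / gamma(0). Sigma^2 cancels.
  numerator   = (1)*(0.492) + (-0.73)*(-0.64) = 0.9592.
  denominator = (1)^2 + (-0.73)^2 + (0.492)^2 + (-0.64)^2 = 2.184564.
  rho(2) = 0.9592 / 2.184564 = 0.4391.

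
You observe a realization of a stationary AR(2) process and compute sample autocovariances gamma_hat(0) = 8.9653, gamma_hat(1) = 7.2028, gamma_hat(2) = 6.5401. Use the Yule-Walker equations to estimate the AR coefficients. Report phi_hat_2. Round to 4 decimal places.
\hat\phi_{2} = 0.2370

The Yule-Walker equations for an AR(p) process read, in matrix form,
  Gamma_p phi = r_p,   with   (Gamma_p)_{ij} = gamma(|i - j|),
                       (r_p)_i = gamma(i),   i,j = 1..p.
Substitute the sample gammas (Toeplitz matrix and right-hand side of size 2):
  Gamma_p = [[8.9653, 7.2028], [7.2028, 8.9653]]
  r_p     = [7.2028, 6.5401]
Written out:
  8.9653 phi_1 + 7.2028 phi_2 = 7.2028
  7.2028 phi_1 + 8.9653 phi_2 = 6.5401
Solve by Cramer's rule:
  det = gamma(0)^2 - gamma(1)^2 = (8.9653)^2 - (7.2028)^2 = 80.37660409 - 51.88032784 = 28.49627625
  phi_hat_1 = [gamma(1) gamma(0) - gamma(1) gamma(2)] / det = [(7.2028)(8.9653) - (7.2028)(6.5401)] / 28.49627625 = 17.46823056 / 28.49627625 = 0.613
  phi_hat_2 = [gamma(0) gamma(2) - gamma(1)^2] / det = [(8.9653)(6.5401) - (7.2028)^2] / 28.49627625 = 6.75363069 / 28.49627625 = 0.237
So phi_hat = [0.6130, 0.2370].
Therefore phi_hat_2 = 0.2370.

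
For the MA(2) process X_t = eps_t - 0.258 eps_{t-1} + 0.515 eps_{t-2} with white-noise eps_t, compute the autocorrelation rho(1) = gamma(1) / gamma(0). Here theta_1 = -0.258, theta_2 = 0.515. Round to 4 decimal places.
\rho(1) = -0.2935

For an MA(q) process with theta_0 = 1, the autocovariance is
  gamma(k) = sigma^2 * sum_{i=0..q-k} theta_i * theta_{i+k},
and rho(k) = gamma(k) / gamma(0). Sigma^2 cancels.
  numerator   = (1)*(-0.258) + (-0.258)*(0.515) = -0.39087.
  denominator = (1)^2 + (-0.258)^2 + (0.515)^2 = 1.331789.
  rho(1) = -0.39087 / 1.331789 = -0.2935.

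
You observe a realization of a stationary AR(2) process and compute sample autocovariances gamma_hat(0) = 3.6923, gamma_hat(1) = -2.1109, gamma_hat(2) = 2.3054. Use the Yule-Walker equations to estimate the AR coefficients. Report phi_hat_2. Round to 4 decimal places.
\hat\phi_{2} = 0.4420

The Yule-Walker equations for an AR(p) process read, in matrix form,
  Gamma_p phi = r_p,   with   (Gamma_p)_{ij} = gamma(|i - j|),
                       (r_p)_i = gamma(i),   i,j = 1..p.
Substitute the sample gammas (Toeplitz matrix and right-hand side of size 2):
  Gamma_p = [[3.6923, -2.1109], [-2.1109, 3.6923]]
  r_p     = [-2.1109, 2.3054]
Written out:
  3.6923 phi_1 - 2.1109 phi_2 = -2.1109
  -2.1109 phi_1 + 3.6923 phi_2 = 2.3054
Solve by Cramer's rule:
  det = gamma(0)^2 - gamma(1)^2 = (3.6923)^2 - (-2.1109)^2 = 13.63307929 - 4.45589881 = 9.17718048
  phi_hat_1 = [gamma(1) gamma(0) - gamma(1) gamma(2)] / det = [(-2.1109)(3.6923) - (-2.1109)(2.3054)] / 9.17718048 = -2.92760721 / 9.17718048 = -0.319
  phi_hat_2 = [gamma(0) gamma(2) - gamma(1)^2] / det = [(3.6923)(2.3054) - (-2.1109)^2] / 9.17718048 = 4.05632961 / 9.17718048 = 0.442
So phi_hat = [-0.3190, 0.4420].
Therefore phi_hat_2 = 0.4420.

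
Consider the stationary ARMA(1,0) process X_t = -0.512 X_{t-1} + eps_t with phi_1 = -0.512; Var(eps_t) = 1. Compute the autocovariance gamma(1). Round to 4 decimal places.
\gamma(1) = -0.6939

Multiply the model equation by X_{t-k} and take expectations. With theta_0 = psi_0 = 1 and psi_j the MA(infinity) weights, this gives
  gamma(k) - sum_i phi_i gamma(k-i) = c_k,
  c_k = sigma^2 * sum_{j=k..q} theta_j psi_{j-k}   (c_k = 0 for k > q),
using gamma(-m) = gamma(m).
Pure AR (q = 0): c_0 = sigma^2 = 1, c_k = 0 for k >= 1.
Equations for k = 0 and k = 1 (AR order 1):
  gamma(0) = phi_1 gamma(1) + c_0
  gamma(1) = phi_1 gamma(0) + c_1
Substituting the second into the first: gamma(0) (1 - phi_1^2) = c_0 + phi_1 c_1, so
  gamma(0) = c_0 / (1 - phi_1^2) = 1 / (1 - (-0.512)^2) = 1 / 0.737856 = 1.355278.
  gamma(1) = phi_1 gamma(0) = (-0.512)(1.355278) = -0.693902.
Therefore gamma(1) = -0.6939 (to 4 decimal places).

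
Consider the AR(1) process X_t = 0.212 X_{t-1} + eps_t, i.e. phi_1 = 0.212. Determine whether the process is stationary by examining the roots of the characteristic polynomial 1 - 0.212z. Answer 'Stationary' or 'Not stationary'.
\text{Stationary}

The AR(p) characteristic polynomial is P(z) = 1 - 0.212z.
Stationarity requires all roots to lie outside the unit circle, i.e. |z| > 1 for every root.
This is linear in z: 1 + (-0.212) z = 0  =>  z = -1/(-0.212) = 4.716981,  |z| = 4.716981.
Moduli of all roots: 4.7170.
All moduli strictly greater than 1? Yes.
Verdict: Stationary.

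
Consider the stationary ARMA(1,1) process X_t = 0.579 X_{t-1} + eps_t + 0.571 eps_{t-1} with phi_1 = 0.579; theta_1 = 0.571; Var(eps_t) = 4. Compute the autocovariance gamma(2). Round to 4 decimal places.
\gamma(2) = 5.3312

Multiply the model equation by X_{t-k} and take expectations. With theta_0 = psi_0 = 1 and psi_j the MA(infinity) weights, this gives
  gamma(k) - sum_i phi_i gamma(k-i) = c_k,
  c_k = sigma^2 * sum_{j=k..q} theta_j psi_{j-k}   (c_k = 0 for k > q),
using gamma(-m) = gamma(m).
psi-weights needed (psi_j = theta_j + sum_i phi_i psi_{j-i}):
  psi_1 = theta_1 + phi_1 = 0.571 + (0.579) = 1.15
Right-hand sides:
  c_0 = sigma^2 (1 + theta_1 psi_1) = 4 * (1 + (0.571)(1.15)) = 4 * 1.65665 = 6.6266
  c_1 = sigma^2 theta_1 = 4 * (0.571) = 2.284
  c_2 = 0
Equations for k = 0 and k = 1 (AR order 1):
  gamma(0) = phi_1 gamma(1) + c_0
  gamma(1) = phi_1 gamma(0) + c_1
Substituting the second into the first: gamma(0) (1 - phi_1^2) = c_0 + phi_1 c_1, so
  gamma(0) = (c_0 + phi_1 c_1) / (1 - phi_1^2) = (6.6266 + (0.579)(2.284)) / (1 - (0.579)^2) = 7.949036 / 0.664759 = 11.957771.
  gamma(1) = phi_1 gamma(0) + c_1 = (0.579)(11.957771) + (2.284) = 9.20755.
For k = 2 (> q): gamma(2) = phi_1 gamma(1) = (0.579)(9.20755) = 5.331171.
Therefore gamma(2) = 5.3312 (to 4 decimal places).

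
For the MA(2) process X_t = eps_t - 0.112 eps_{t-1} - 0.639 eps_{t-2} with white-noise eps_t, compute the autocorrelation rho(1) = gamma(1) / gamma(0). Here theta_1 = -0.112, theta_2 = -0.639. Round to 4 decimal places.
\rho(1) = -0.0285

For an MA(q) process with theta_0 = 1, the autocovariance is
  gamma(k) = sigma^2 * sum_{i=0..q-k} theta_i * theta_{i+k},
and rho(k) = gamma(k) / gamma(0). Sigma^2 cancels.
  numerator   = (1)*(-0.112) + (-0.112)*(-0.639) = -0.040432.
  denominator = (1)^2 + (-0.112)^2 + (-0.639)^2 = 1.420865.
  rho(1) = -0.040432 / 1.420865 = -0.0285.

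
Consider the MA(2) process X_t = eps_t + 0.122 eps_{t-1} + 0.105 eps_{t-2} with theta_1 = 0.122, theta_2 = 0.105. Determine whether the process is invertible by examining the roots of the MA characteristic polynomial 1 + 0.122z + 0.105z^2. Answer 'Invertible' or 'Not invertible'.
\text{Invertible}

The MA(q) characteristic polynomial is P(z) = 1 + 0.122z + 0.105z^2.
Invertibility requires all roots to lie outside the unit circle, i.e. |z| > 1 for every root.
Set 1 + (0.122) z + (0.105) z^2 = 0, i.e. a z^2 + b z + c = 0 with a = 0.105, b = 0.122, c = 1.
Discriminant D = b^2 - 4ac = (0.122)^2 - 4*(0.105)*1 = 0.014884 - (0.42) = -0.405116.
D < 0, so the roots are the complex-conjugate pair z = (-b +/- i sqrt(-D)) / (2a) = -0.581 +/- 3.0309i.
For a conjugate pair |z|^2 = z * conj(z) = (product of roots) = c/a = 1/(0.105) = 9.52381, so |z| = sqrt(9.52381) = 3.0861 for both roots.
Moduli of all roots: 3.0861, 3.0861.
All moduli strictly greater than 1? Yes.
Verdict: Invertible.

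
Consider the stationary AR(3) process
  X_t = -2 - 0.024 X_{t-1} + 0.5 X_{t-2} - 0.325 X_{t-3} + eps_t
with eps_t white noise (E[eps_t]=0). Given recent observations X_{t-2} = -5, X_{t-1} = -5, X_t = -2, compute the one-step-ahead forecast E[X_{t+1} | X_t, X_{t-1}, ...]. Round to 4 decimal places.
E[X_{t+1} \mid \mathcal F_t] = -2.8270

For an AR(p) model X_t = c + sum_i phi_i X_{t-i} + eps_t, the
one-step-ahead conditional mean is
  E[X_{t+1} | X_t, ...] = c + sum_i phi_i X_{t+1-i}.
Substitute known values:
  E[X_{t+1} | ...] = -2 + (-0.024) * (-2) + (0.5) * (-5) + (-0.325) * (-5)
                   = -2.8270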